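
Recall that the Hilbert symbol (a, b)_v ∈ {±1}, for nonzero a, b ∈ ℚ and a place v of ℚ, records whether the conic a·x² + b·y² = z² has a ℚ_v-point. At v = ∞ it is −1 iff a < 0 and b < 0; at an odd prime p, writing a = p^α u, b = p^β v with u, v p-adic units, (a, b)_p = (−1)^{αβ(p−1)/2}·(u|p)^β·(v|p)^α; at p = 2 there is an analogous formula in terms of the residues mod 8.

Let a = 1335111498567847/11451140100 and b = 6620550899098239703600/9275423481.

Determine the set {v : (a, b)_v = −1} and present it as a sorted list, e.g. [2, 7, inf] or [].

[2, 7, 11, 23]

(a, b) ≡ (7, 1771) mod (ℚ^×)²; places V = {2, 3, 5, 7, 11, 13, 17, 19, 23, 29, 41, ∞}.
(a,b)_2: α=-2, β=4; u≡7, v≡3 (mod 8); ε(u)ε(v)=1·1, αω(v)=-2·1, βω(u)=4·0; sum ≡ 1  ⇒  -1.
(a,b)_19: α=2, u≡1; β=2, v≡9 (mod 19); (1|19)=+1, (9|19)=+1; sign (−1)^0·+1^2·+1^2 = +1.
(a,b)_∞: sgn(7)=+, sgn(1771)=+, so +1.
(a,b)_29: α=-2, u≡28; β=-2, v≡21 (mod 29); (28|29)=+1, (21|29)=-1; sign (−1)^0·+1^-2·-1^-2 = +1.
(a,b)_17: α=2, u≡14; β=2, v≡14 (mod 17); (14|17)=-1, (14|17)=-1; sign (−1)^0·-1^2·-1^2 = +1.
(a,b)_11: α=2, u≡8; β=3, v≡7 (mod 11); (8|11)=-1, (7|11)=-1; sign (−1)^0·-1^3·-1^2 = -1.
(a,b)_7: α=1, u≡1; β=3, v≡4 (mod 7); (1|7)=+1, (4|7)=+1; sign (−1)^1·+1^3·+1^1 = -1.
(a,b)_3: α=-4, u≡1; β=-8, v≡1 (mod 3); (1|3)=+1, (1|3)=+1; sign (−1)^0·+1^-8·+1^-4 = +1.
(a,b)_5: α=-2, u≡3; β=2, v≡4 (mod 5); (3|5)=-1, (4|5)=+1; sign (−1)^0·-1^2·+1^-2 = +1.
(a,b)_23: α=2, u≡17; β=3, v≡8 (mod 23); (17|23)=-1, (8|23)=+1; sign (−1)^0·-1^3·+1^2 = -1.
(a,b)_41: α=-2, u≡38; β=-2, v≡18 (mod 41); (38|41)=-1, (18|41)=+1; sign (−1)^0·-1^-2·+1^-2 = +1.
(a,b)_13: α=4, u≡2; β=4, v≡12 (mod 13); (2|13)=-1, (12|13)=+1; sign (−1)^0·-1^4·+1^4 = +1.
|Ram(7, 1771)| = 4, even; anisotropic at {2, 7, 11, 23}.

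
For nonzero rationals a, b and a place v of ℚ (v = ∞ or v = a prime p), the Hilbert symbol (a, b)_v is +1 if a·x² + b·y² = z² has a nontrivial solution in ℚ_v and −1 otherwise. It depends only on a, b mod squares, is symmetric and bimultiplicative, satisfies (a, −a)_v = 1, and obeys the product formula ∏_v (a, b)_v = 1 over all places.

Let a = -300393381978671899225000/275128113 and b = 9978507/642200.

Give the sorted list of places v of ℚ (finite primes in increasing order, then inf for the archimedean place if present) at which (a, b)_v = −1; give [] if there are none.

(a, b) ≡ (-570, 7106) mod (ℚ^×)²; places V = {2, 3, 5, 7, 11, 13, 17, 19, ∞}.
(a,b)_3: α=-1, u≡2; β=2, v≡2 (mod 3); (2|3)=-1, (2|3)=-1; sign (−1)^0·-1^2·-1^-1 = -1.
(a,b)_2: α=3, β=-3; u≡3, v≡1 (mod 8); ε(u)ε(v)=1·0, αω(v)=3·0, βω(u)=-3·1; sum ≡ 1  ⇒  -1.
(a,b)_5: α=5, u≡1; β=-2, v≡4 (mod 5); (1|5)=+1, (4|5)=+1; sign (−1)^0·+1^-2·+1^5 = +1.
(a,b)_13: α=-6, u≡7; β=-2, v≡8 (mod 13); (7|13)=-1, (8|13)=-1; sign (−1)^0·-1^-2·-1^-6 = +1.
(a,b)_17: α=8, u≡9; β=1, v≡10 (mod 17); (9|17)=+1, (10|17)=-1; sign (−1)^0·+1^1·-1^8 = +1.
(a,b)_11: α=4, u≡10; β=3, v≡8 (mod 11); (10|11)=-1, (8|11)=-1; sign (−1)^0·-1^3·-1^4 = -1.
(a,b)_19: α=-1, u≡12; β=-1, v≡8 (mod 19); (12|19)=-1, (8|19)=-1; sign (−1)^1·-1^-1·-1^-1 = -1.
(a,b)_7: α=6, u≡4; β=2, v≡1 (mod 7); (4|7)=+1, (1|7)=+1; sign (−1)^0·+1^2·+1^6 = +1.
(a,b)_∞: sgn(-570)=−, sgn(7106)=+, so +1.
|Ram(-570, 7106)| = 4, even; anisotropic at {2, 3, 11, 19}.

[2, 3, 11, 19]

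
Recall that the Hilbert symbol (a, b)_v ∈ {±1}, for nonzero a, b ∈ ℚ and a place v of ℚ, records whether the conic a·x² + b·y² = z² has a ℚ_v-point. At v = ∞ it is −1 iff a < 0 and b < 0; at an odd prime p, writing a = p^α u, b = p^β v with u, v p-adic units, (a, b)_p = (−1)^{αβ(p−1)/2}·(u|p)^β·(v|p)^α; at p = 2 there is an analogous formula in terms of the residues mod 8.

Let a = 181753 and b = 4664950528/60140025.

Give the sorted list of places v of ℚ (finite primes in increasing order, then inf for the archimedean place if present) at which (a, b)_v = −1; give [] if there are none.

(a, b) ≡ (181753, 703) mod (ℚ^×)²; places V = {2, 3, 5, 7, 11, 13, 19, 23, 31, 37, 41, 47, ∞}.
(a,b)_23: α=0, u≡7; β=2, v≡3 (mod 23); (7|23)=-1, (3|23)=+1; sign (−1)^0·-1^2·+1^0 = +1.
(a,b)_47: α=0, u≡4; β=-2, v≡10 (mod 47); (4|47)=+1, (10|47)=-1; sign (−1)^0·+1^-2·-1^0 = +1.
(a,b)_2: α=0, β=8; u≡1, v≡7 (mod 8); ε(u)ε(v)=0·1, αω(v)=0·0, βω(u)=8·0; sum ≡ 0  ⇒  +1.
(a,b)_41: α=1, u≡5; β=0, v≡15 (mod 41); (5|41)=+1, (15|41)=-1; sign (−1)^0·+1^0·-1^1 = -1.
(a,b)_3: α=0, u≡1; β=-2, v≡1 (mod 3); (1|3)=+1, (1|3)=+1; sign (−1)^0·+1^-2·+1^0 = +1.
(a,b)_5: α=0, u≡3; β=-2, v≡3 (mod 5); (3|5)=-1, (3|5)=-1; sign (−1)^0·-1^-2·-1^0 = +1.
(a,b)_37: α=0, u≡9; β=1, v≡8 (mod 37); (9|37)=+1, (8|37)=-1; sign (−1)^0·+1^1·-1^0 = +1.
(a,b)_31: α=1, u≡4; β=0, v≡15 (mod 31); (4|31)=+1, (15|31)=-1; sign (−1)^0·+1^0·-1^1 = -1.
(a,b)_13: α=1, u≡6; β=0, v≡3 (mod 13); (6|13)=-1, (3|13)=+1; sign (−1)^0·-1^0·+1^1 = +1.
(a,b)_7: α=0, u≡5; β=2, v≡6 (mod 7); (5|7)=-1, (6|7)=-1; sign (−1)^0·-1^2·-1^0 = +1.
(a,b)_∞: sgn(181753)=+, sgn(703)=+, so +1.
(a,b)_19: α=0, u≡18; β=1, v≡14 (mod 19); (18|19)=-1, (14|19)=-1; sign (−1)^0·-1^1·-1^0 = -1.
(a,b)_11: α=1, u≡1; β=-2, v≡7 (mod 11); (1|11)=+1, (7|11)=-1; sign (−1)^0·+1^-2·-1^1 = -1.
|Ram(181753, 703)| = 4, even; anisotropic at {11, 19, 31, 41}.

[11, 19, 31, 41]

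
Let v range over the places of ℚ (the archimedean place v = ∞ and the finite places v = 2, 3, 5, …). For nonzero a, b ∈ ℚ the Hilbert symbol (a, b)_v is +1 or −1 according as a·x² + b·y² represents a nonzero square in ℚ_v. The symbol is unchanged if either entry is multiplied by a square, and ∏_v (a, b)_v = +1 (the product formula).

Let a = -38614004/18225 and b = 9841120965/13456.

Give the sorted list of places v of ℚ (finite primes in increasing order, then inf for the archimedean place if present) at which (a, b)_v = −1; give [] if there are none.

[13, 31]

Mod squares: a ≡ -221, b ≡ 38285. Check v ∈ {∞, 2, 3, 5, 11, 13, 17, 19, 29, 31}.
v=29: a=29^0·(≡17), b=29^-2·(≡25) mod 29; (17|29)=-1, (25|29)=+1; (−1)^{0·-2·14}·(-1)^-2·(+1)^0 = +1.
v=11: a=11^2·(≡7), b=11^0·(≡9) mod 11; (7|11)=-1, (9|11)=+1; (−1)^{2·0·5}·(-1)^0·(+1)^2 = +1.
v=31: a=31^0·(≡21), b=31^1·(≡23) mod 31; (21|31)=-1, (23|31)=-1; (−1)^{0·1·15}·(-1)^1·(-1)^0 = -1.
v=13: a=13^1·(≡3), b=13^5·(≡11) mod 13; (3|13)=+1, (11|13)=-1; (−1)^{1·5·6}·(+1)^5·(-1)^1 = -1.
v=17: a=17^1·(≡9), b=17^0·(≡1) mod 17; (9|17)=+1, (1|17)=+1; (−1)^{1·0·8}·(+1)^0·(+1)^1 = +1.
v=5: a=5^-2·(≡4), b=5^1·(≡3) mod 5; (4|5)=+1, (3|5)=-1; (−1)^{-2·1·2}·(+1)^1·(-1)^-2 = +1.
v=3: a=3^-6·(≡1), b=3^2·(≡2) mod 3; (1|3)=+1, (2|3)=-1; (−1)^{-6·2·1}·(+1)^2·(-1)^-6 = +1.
v=2: v_2(a)=2, v_2(b)=-4; units ≡ 3, 5 (mod 8); ε·ε+αω+βω = 1·0+2·1+-4·1 ≡ 0  ⇒  (a,b)_2 = +1.
v=∞: -221 < 0 and 38285 > 0  ⇒  (a,b)_∞ = +1.
v=19: a=19^2·(≡11), b=19^1·(≡9) mod 19; (11|19)=+1, (9|19)=+1; (−1)^{2·1·9}·(+1)^1·(+1)^2 = +1.
(-221, 38285 / ℚ) ramifies at {13, 31}: a division algebra.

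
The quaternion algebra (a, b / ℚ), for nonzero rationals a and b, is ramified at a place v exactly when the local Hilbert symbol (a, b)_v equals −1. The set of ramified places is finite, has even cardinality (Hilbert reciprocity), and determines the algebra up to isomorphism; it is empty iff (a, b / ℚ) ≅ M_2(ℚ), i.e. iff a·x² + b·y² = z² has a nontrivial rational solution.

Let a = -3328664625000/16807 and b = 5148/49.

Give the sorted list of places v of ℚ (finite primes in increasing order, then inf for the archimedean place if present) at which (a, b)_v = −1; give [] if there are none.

[7, 11, 13, 19]

(a, b) ≡ (-38038, 143) mod (ℚ^×)²; places V = {2, 3, 5, 7, 11, 13, 19, ∞}.
(a,b)_5: α=6, u≡2; β=0, v≡2 (mod 5); (2|5)=-1, (2|5)=-1; sign (−1)^0·-1^0·-1^6 = +1.
(a,b)_3: α=4, u≡2; β=2, v≡2 (mod 3); (2|3)=-1, (2|3)=-1; sign (−1)^0·-1^2·-1^4 = +1.
(a,b)_11: α=3, u≡8; β=1, v≡10 (mod 11); (8|11)=-1, (10|11)=-1; sign (−1)^1·-1^1·-1^3 = -1.
(a,b)_2: α=3, β=2; u≡5, v≡7 (mod 8); ε(u)ε(v)=0·1, αω(v)=3·0, βω(u)=2·1; sum ≡ 0  ⇒  +1.
(a,b)_19: α=1, u≡18; β=0, v≡12 (mod 19); (18|19)=-1, (12|19)=-1; sign (−1)^0·-1^0·-1^1 = -1.
(a,b)_13: α=1, u≡4; β=1, v≡11 (mod 13); (4|13)=+1, (11|13)=-1; sign (−1)^0·+1^1·-1^1 = -1.
(a,b)_∞: sgn(-38038)=−, sgn(143)=+, so +1.
(a,b)_7: α=-5, u≡6; β=-2, v≡3 (mod 7); (6|7)=-1, (3|7)=-1; sign (−1)^0·-1^-2·-1^-5 = -1.
|Ram(-38038, 143)| = 4, even; anisotropic at {7, 11, 13, 19}.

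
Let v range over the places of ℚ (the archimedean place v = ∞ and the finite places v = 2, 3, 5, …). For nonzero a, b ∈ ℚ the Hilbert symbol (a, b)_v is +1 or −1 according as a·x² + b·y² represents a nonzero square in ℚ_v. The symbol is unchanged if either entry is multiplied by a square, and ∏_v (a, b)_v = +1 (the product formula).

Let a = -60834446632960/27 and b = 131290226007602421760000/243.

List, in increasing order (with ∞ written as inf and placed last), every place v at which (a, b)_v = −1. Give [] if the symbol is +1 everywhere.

(a, b) ≡ (-30, 273) mod (ℚ^×)²; places V = {2, 3, 5, 7, 11, 13, ∞}.
(a,b)_7: α=4, u≡3; β=7, v≡2 (mod 7); (3|7)=-1, (2|7)=+1; sign (−1)^0·-1^7·+1^4 = -1.
(a,b)_3: α=-3, u≡2; β=-5, v≡1 (mod 3); (2|3)=-1, (1|3)=+1; sign (−1)^1·-1^-5·+1^-3 = +1.
(a,b)_11: α=4, u≡9; β=6, v≡5 (mod 11); (9|11)=+1, (5|11)=+1; sign (−1)^0·+1^6·+1^4 = +1.
(a,b)_∞: sgn(-30)=−, sgn(273)=+, so +1.
(a,b)_2: α=11, β=16; u≡1, v≡1 (mod 8); ε(u)ε(v)=0·0, αω(v)=11·0, βω(u)=16·0; sum ≡ 0  ⇒  +1.
(a,b)_13: α=2, u≡4; β=3, v≡11 (mod 13); (4|13)=+1, (11|13)=-1; sign (−1)^0·+1^3·-1^2 = +1.
(a,b)_5: α=1, u≡4; β=4, v≡2 (mod 5); (4|5)=+1, (2|5)=-1; sign (−1)^0·+1^4·-1^1 = -1.
Ram(-30, 273) = {5, 7}; no ℚ_5-point on the conic.

[5, 7]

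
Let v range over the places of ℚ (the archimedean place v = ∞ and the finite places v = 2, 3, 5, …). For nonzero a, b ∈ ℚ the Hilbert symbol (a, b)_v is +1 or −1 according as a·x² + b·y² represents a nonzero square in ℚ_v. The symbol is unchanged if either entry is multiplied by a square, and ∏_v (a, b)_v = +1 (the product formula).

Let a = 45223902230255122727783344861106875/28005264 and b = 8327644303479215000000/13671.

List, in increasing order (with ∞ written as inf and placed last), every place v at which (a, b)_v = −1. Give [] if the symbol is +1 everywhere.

[29, 41]

(a, b) ≡ (12259, 642785) mod (ℚ^×)²; places V = {2, 3, 5, 7, 11, 13, 23, 29, 31, 41, ∞}.
(a,b)_29: α=4, u≡3; β=3, v≡24 (mod 29); (3|29)=-1, (24|29)=+1; sign (−1)^0·-1^3·+1^4 = -1.
(a,b)_3: α=-6, u≡1; β=-2, v≡2 (mod 3); (1|3)=+1, (2|3)=-1; sign (−1)^0·+1^-2·-1^-6 = +1.
(a,b)_41: α=7, u≡28; β=4, v≡28 (mod 41); (28|41)=-1, (28|41)=-1; sign (−1)^0·-1^4·-1^7 = -1.
(a,b)_5: α=4, u≡4; β=7, v≡2 (mod 5); (4|5)=+1, (2|5)=-1; sign (−1)^0·+1^7·-1^4 = +1.
(a,b)_2: α=-4, β=6; u≡3, v≡1 (mod 8); ε(u)ε(v)=1·0, αω(v)=-4·0, βω(u)=6·1; sum ≡ 0  ⇒  +1.
(a,b)_31: α=2, u≡9; β=-1, v≡26 (mod 31); (9|31)=+1, (26|31)=-1; sign (−1)^0·+1^-1·-1^2 = +1.
(a,b)_13: α=5, u≡2; β=3, v≡6 (mod 13); (2|13)=-1, (6|13)=-1; sign (−1)^0·-1^3·-1^5 = +1.
(a,b)_7: α=-4, u≡4; β=-2, v≡6 (mod 7); (4|7)=+1, (6|7)=-1; sign (−1)^0·+1^-2·-1^-4 = +1.
(a,b)_23: α=3, u≡13; β=0, v≡16 (mod 23); (13|23)=+1, (16|23)=+1; sign (−1)^0·+1^0·+1^3 = +1.
(a,b)_∞: sgn(12259)=+, sgn(642785)=+, so +1.
(a,b)_11: α=2, u≡4; β=1, v≡5 (mod 11); (4|11)=+1, (5|11)=+1; sign (−1)^0·+1^1·+1^2 = +1.
Ram(12259, 642785) = {29, 41}; no ℚ_29-point on the conic.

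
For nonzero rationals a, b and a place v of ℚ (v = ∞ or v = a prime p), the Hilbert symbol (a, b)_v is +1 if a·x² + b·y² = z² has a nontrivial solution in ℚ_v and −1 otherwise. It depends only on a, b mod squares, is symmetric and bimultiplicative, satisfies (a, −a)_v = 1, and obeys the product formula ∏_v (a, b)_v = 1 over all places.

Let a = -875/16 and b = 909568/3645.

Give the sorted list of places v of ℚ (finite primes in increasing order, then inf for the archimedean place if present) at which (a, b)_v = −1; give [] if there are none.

(a, b) ≡ (-35, 17765) mod (ℚ^×)²; places V = {2, 3, 5, 7, 11, 17, 19, ∞}.
(a,b)_∞: sgn(-35)=−, sgn(17765)=+, so +1.
(a,b)_3: α=0, u≡1; β=-6, v≡2 (mod 3); (1|3)=+1, (2|3)=-1; sign (−1)^0·+1^-6·-1^0 = +1.
(a,b)_19: α=0, u≡13; β=1, v≡9 (mod 19); (13|19)=-1, (9|19)=+1; sign (−1)^0·-1^1·+1^0 = -1.
(a,b)_7: α=1, u≡4; β=0, v≡6 (mod 7); (4|7)=+1, (6|7)=-1; sign (−1)^0·+1^0·-1^1 = -1.
(a,b)_2: α=-4, β=8; u≡5, v≡5 (mod 8); ε(u)ε(v)=0·0, αω(v)=-4·1, βω(u)=8·1; sum ≡ 0  ⇒  +1.
(a,b)_5: α=3, u≡3; β=-1, v≡2 (mod 5); (3|5)=-1, (2|5)=-1; sign (−1)^0·-1^-1·-1^3 = +1.
(a,b)_11: α=0, u≡1; β=1, v≡3 (mod 11); (1|11)=+1, (3|11)=+1; sign (−1)^0·+1^1·+1^0 = +1.
(a,b)_17: α=0, u≡8; β=1, v≡8 (mod 17); (8|17)=+1, (8|17)=+1; sign (−1)^0·+1^1·+1^0 = +1.
|Ram(-35, 17765)| = 2, even; anisotropic at {7, 19}.

[7, 19]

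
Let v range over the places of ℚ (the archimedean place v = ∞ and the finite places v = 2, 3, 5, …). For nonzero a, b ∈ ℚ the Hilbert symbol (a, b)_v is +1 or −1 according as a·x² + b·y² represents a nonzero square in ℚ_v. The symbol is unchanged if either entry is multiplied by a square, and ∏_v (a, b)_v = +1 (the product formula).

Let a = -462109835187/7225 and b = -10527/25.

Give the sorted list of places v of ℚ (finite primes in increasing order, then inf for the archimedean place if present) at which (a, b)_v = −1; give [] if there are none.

Mod squares: a ≡ -51243, b ≡ -87. Check v ∈ {∞, 2, 3, 5, 7, 11, 13, 17, 19, 29, 31}.
v=29: a=29^1·(≡12), b=29^1·(≡11) mod 29; (12|29)=-1, (11|29)=-1; (−1)^{1·1·14}·(-1)^1·(-1)^1 = +1.
v=5: a=5^-2·(≡2), b=5^-2·(≡3) mod 5; (2|5)=-1, (3|5)=-1; (−1)^{-2·-2·2}·(-1)^-2·(-1)^-2 = +1.
v=11: a=11^2·(≡10), b=11^2·(≡4) mod 11; (10|11)=-1, (4|11)=+1; (−1)^{2·2·5}·(-1)^2·(+1)^2 = +1.
v=2: v_2(a)=0, v_2(b)=0; units ≡ 5, 1 (mod 8); ε·ε+αω+βω = 0·0+0·0+0·1 ≡ 0  ⇒  (a,b)_2 = +1.
v=31: a=31^1·(≡13), b=31^0·(≡3) mod 31; (13|31)=-1, (3|31)=-1; (−1)^{1·0·15}·(-1)^0·(-1)^1 = -1.
v=3: a=3^3·(≡1), b=3^1·(≡1) mod 3; (1|3)=+1, (1|3)=+1; (−1)^{3·1·1}·(+1)^1·(+1)^3 = -1.
v=17: a=17^-2·(≡3), b=17^0·(≡8) mod 17; (3|17)=-1, (8|17)=+1; (−1)^{-2·0·8}·(-1)^0·(+1)^-2 = +1.
v=7: a=7^2·(≡2), b=7^0·(≡2) mod 7; (2|7)=+1, (2|7)=+1; (−1)^{2·0·3}·(+1)^0·(+1)^2 = +1.
v=19: a=19^1·(≡4), b=19^0·(≡3) mod 19; (4|19)=+1, (3|19)=-1; (−1)^{1·0·9}·(+1)^0·(-1)^1 = -1.
v=∞: -51243 < 0 and -87 < 0  ⇒  (a,b)_∞ = -1.
v=13: a=13^2·(≡4), b=13^0·(≡10) mod 13; (4|13)=+1, (10|13)=+1; (−1)^{2·0·6}·(+1)^0·(+1)^2 = +1.
|Ram(-51243, -87)| = 4, even; anisotropic at {3, 19, 31, ∞}.

[3, 19, 31, inf]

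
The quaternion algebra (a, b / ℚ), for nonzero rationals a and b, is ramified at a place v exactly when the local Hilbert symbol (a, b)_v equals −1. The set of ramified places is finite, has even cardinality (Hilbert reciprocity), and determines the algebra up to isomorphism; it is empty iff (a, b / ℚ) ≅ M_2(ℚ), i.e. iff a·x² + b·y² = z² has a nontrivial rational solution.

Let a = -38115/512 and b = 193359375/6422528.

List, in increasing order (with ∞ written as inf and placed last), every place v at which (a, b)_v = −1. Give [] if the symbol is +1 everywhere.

(a, b) ≡ (-70, 110) mod (ℚ^×)²; places V = {2, 3, 5, 7, 11, ∞}.
(a,b)_∞: sgn(-70)=−, sgn(110)=+, so +1.
(a,b)_2: α=-9, β=-17; u≡5, v≡7 (mod 8); ε(u)ε(v)=0·1, αω(v)=-9·0, βω(u)=-17·1; sum ≡ 1  ⇒  -1.
(a,b)_11: α=2, u≡8; β=1, v≡2 (mod 11); (8|11)=-1, (2|11)=-1; sign (−1)^0·-1^1·-1^2 = -1.
(a,b)_5: α=1, u≡1; β=9, v≡3 (mod 5); (1|5)=+1, (3|5)=-1; sign (−1)^0·+1^9·-1^1 = -1.
(a,b)_3: α=2, u≡2; β=2, v≡2 (mod 3); (2|3)=-1, (2|3)=-1; sign (−1)^0·-1^2·-1^2 = +1.
(a,b)_7: α=1, u≡1; β=-2, v≡5 (mod 7); (1|7)=+1, (5|7)=-1; sign (−1)^0·+1^-2·-1^1 = -1.
Ram(-70, 110) = {2, 5, 7, 11}; no ℚ_2-point on the conic.

[2, 5, 7, 11]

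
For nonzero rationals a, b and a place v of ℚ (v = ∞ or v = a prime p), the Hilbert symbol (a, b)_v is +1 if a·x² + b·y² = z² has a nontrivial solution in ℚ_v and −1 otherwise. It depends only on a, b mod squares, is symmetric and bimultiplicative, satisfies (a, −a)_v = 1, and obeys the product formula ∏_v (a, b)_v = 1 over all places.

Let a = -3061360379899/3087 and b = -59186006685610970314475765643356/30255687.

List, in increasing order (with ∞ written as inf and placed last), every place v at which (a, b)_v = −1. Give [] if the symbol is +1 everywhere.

Mod squares: a ≡ -244237, b ≡ -7082873. Check v ∈ {∞, 2, 3, 7, 11, 17, 19, 23, 29, 37, 41}.
v=37: a=37^1·(≡15), b=37^3·(≡1) mod 37; (15|37)=-1, (1|37)=+1; (−1)^{1·3·18}·(-1)^3·(+1)^1 = -1.
v=17: a=17^2·(≡15), b=17^0·(≡3) mod 17; (15|17)=+1, (3|17)=-1; (−1)^{2·0·8}·(+1)^0·(-1)^2 = +1.
v=2: v_2(a)=0, v_2(b)=2; units ≡ 3, 7 (mod 8); ε·ε+αω+βω = 1·1+0·0+2·1 ≡ 1  ⇒  (a,b)_2 = -1.
v=23: a=23^1·(≡21), b=23^3·(≡14) mod 23; (21|23)=-1, (14|23)=-1; (−1)^{1·3·11}·(-1)^3·(-1)^1 = -1.
v=11: a=11^0·(≡2), b=11^-2·(≡4) mod 11; (2|11)=-1, (4|11)=+1; (−1)^{0·-2·5}·(-1)^-2·(+1)^0 = +1.
v=∞: -244237 < 0 and -7082873 < 0  ⇒  (a,b)_∞ = -1.
v=3: a=3^-2·(≡2), b=3^-6·(≡1) mod 3; (2|3)=-1, (1|3)=+1; (−1)^{-2·-6·1}·(-1)^-6·(+1)^-2 = +1.
v=29: a=29^2·(≡4), b=29^5·(≡6) mod 29; (4|29)=+1, (6|29)=+1; (−1)^{2·5·14}·(+1)^5·(+1)^2 = +1.
v=19: a=19^2·(≡14), b=19^8·(≡11) mod 19; (14|19)=-1, (11|19)=+1; (−1)^{2·8·9}·(-1)^8·(+1)^2 = +1.
v=7: a=7^-3·(≡2), b=7^-3·(≡1) mod 7; (2|7)=+1, (1|7)=+1; (−1)^{-3·-3·3}·(+1)^-3·(+1)^-3 = -1.
v=41: a=41^1·(≡7), b=41^3·(≡32) mod 41; (7|41)=-1, (32|41)=+1; (−1)^{1·3·20}·(-1)^3·(+1)^1 = -1.
(-244237, -7082873 / ℚ) ramifies at {2, 7, 23, 37, 41, ∞}: a division algebra.

[2, 7, 23, 37, 41, inf]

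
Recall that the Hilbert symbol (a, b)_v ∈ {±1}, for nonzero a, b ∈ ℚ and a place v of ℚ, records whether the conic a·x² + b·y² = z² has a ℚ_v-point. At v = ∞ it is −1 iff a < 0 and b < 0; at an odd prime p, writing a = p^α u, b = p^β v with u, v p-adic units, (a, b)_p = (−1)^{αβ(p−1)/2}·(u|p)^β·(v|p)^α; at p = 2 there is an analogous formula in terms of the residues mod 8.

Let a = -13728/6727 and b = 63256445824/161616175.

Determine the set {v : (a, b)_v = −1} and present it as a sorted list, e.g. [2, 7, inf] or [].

[2, 7]

(a, b) ≡ (-6006, 2002) mod (ℚ^×)²; places V = {2, 3, 5, 7, 11, 13, 31, ∞}.
(a,b)_5: α=0, u≡1; β=-2, v≡2 (mod 5); (1|5)=+1, (2|5)=-1; sign (−1)^0·+1^-2·-1^0 = +1.
(a,b)_31: α=-2, u≡14; β=-4, v≡10 (mod 31); (14|31)=+1, (10|31)=+1; sign (−1)^0·+1^-4·+1^-2 = +1.
(a,b)_∞: sgn(-6006)=−, sgn(2002)=+, so +1.
(a,b)_7: α=-1, u≡3; β=-1, v≡6 (mod 7); (3|7)=-1, (6|7)=-1; sign (−1)^1·-1^-1·-1^-1 = -1.
(a,b)_2: α=5, β=7; u≡5, v≡1 (mod 8); ε(u)ε(v)=0·0, αω(v)=5·0, βω(u)=7·1; sum ≡ 1  ⇒  -1.
(a,b)_11: α=1, u≡1; β=3, v≡8 (mod 11); (1|11)=+1, (8|11)=-1; sign (−1)^1·+1^3·-1^1 = +1.
(a,b)_13: α=1, u≡6; β=5, v≡7 (mod 13); (6|13)=-1, (7|13)=-1; sign (−1)^0·-1^5·-1^1 = +1.
(a,b)_3: α=1, u≡2; β=0, v≡1 (mod 3); (2|3)=-1, (1|3)=+1; sign (−1)^0·-1^0·+1^1 = +1.
(-6006, 2002 / ℚ) ramifies at {2, 7}: a division algebra.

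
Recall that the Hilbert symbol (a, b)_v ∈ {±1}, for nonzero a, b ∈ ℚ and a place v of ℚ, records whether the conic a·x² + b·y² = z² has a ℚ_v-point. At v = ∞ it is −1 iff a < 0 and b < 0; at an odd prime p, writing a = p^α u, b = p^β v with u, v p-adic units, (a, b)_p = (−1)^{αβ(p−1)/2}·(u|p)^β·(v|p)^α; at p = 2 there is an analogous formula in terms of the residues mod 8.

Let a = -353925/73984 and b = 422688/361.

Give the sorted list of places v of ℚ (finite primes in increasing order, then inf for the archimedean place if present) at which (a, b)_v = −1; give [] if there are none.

[2, 3, 13, 37]

(a, b) ≡ (-13, 26418) mod (ℚ^×)²; places V = {2, 3, 5, 7, 11, 13, 17, 19, 37, ∞}.
(a,b)_3: α=2, u≡2; β=1, v≡1 (mod 3); (2|3)=-1, (1|3)=+1; sign (−1)^0·-1^1·+1^2 = -1.
(a,b)_37: α=0, u≡29; β=1, v≡1 (mod 37); (29|37)=-1, (1|37)=+1; sign (−1)^0·-1^1·+1^0 = -1.
(a,b)_2: α=-8, β=5; u≡3, v≡1 (mod 8); ε(u)ε(v)=1·0, αω(v)=-8·0, βω(u)=5·1; sum ≡ 1  ⇒  -1.
(a,b)_7: α=0, u≡2; β=1, v≡4 (mod 7); (2|7)=+1, (4|7)=+1; sign (−1)^0·+1^1·+1^0 = +1.
(a,b)_11: α=2, u≡5; β=0, v≡10 (mod 11); (5|11)=+1, (10|11)=-1; sign (−1)^0·+1^0·-1^2 = +1.
(a,b)_13: α=1, u≡10; β=0, v≡11 (mod 13); (10|13)=+1, (11|13)=-1; sign (−1)^0·+1^0·-1^1 = -1.
(a,b)_19: α=0, u≡6; β=-2, v≡14 (mod 19); (6|19)=+1, (14|19)=-1; sign (−1)^0·+1^-2·-1^0 = +1.
(a,b)_5: α=2, u≡2; β=0, v≡3 (mod 5); (2|5)=-1, (3|5)=-1; sign (−1)^0·-1^0·-1^2 = +1.
(a,b)_∞: sgn(-13)=−, sgn(26418)=+, so +1.
(a,b)_17: α=-2, u≡15; β=1, v≡11 (mod 17); (15|17)=+1, (11|17)=-1; sign (−1)^0·+1^1·-1^-2 = +1.
Ram(-13, 26418) = {2, 3, 13, 37}; no ℚ_2-point on the conic.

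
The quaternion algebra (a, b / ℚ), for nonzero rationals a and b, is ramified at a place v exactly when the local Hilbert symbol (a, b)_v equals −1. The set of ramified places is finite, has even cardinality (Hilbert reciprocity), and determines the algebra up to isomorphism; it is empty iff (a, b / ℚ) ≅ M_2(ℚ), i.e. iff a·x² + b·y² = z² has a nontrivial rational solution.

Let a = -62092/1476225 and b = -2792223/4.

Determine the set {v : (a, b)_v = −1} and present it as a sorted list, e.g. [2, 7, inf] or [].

[7, inf]

Mod squares: a ≡ -43, b ≡ -310247. Check v ∈ {∞, 2, 3, 5, 7, 19, 23, 41, 43, 47}.
v=∞: -43 < 0 and -310247 < 0  ⇒  (a,b)_∞ = -1.
v=41: a=41^0·(≡36), b=41^1·(≡20) mod 41; (36|41)=+1, (20|41)=+1; (−1)^{0·1·20}·(+1)^1·(+1)^0 = +1.
v=5: a=5^-2·(≡2), b=5^0·(≡3) mod 5; (2|5)=-1, (3|5)=-1; (−1)^{-2·0·2}·(-1)^0·(-1)^-2 = +1.
v=3: a=3^-10·(≡2), b=3^2·(≡1) mod 3; (2|3)=-1, (1|3)=+1; (−1)^{-10·2·1}·(-1)^2·(+1)^-10 = +1.
v=47: a=47^0·(≡21), b=47^1·(≡35) mod 47; (21|47)=+1, (35|47)=-1; (−1)^{0·1·23}·(+1)^1·(-1)^0 = +1.
v=23: a=23^0·(≡12), b=23^1·(≡4) mod 23; (12|23)=+1, (4|23)=+1; (−1)^{0·1·11}·(+1)^1·(+1)^0 = +1.
v=43: a=43^1·(≡30), b=43^0·(≡17) mod 43; (30|43)=-1, (17|43)=+1; (−1)^{1·0·21}·(-1)^0·(+1)^1 = +1.
v=2: v_2(a)=2, v_2(b)=-2; units ≡ 5, 1 (mod 8); ε·ε+αω+βω = 0·0+2·0+-2·1 ≡ 0  ⇒  (a,b)_2 = +1.
v=7: a=7^0·(≡6), b=7^1·(≡5) mod 7; (6|7)=-1, (5|7)=-1; (−1)^{0·1·3}·(-1)^1·(-1)^0 = -1.
v=19: a=19^2·(≡18), b=19^0·(≡9) mod 19; (18|19)=-1, (9|19)=+1; (−1)^{2·0·9}·(-1)^0·(+1)^2 = +1.
|Ram(-43, -310247)| = 2, even; anisotropic at {7, ∞}.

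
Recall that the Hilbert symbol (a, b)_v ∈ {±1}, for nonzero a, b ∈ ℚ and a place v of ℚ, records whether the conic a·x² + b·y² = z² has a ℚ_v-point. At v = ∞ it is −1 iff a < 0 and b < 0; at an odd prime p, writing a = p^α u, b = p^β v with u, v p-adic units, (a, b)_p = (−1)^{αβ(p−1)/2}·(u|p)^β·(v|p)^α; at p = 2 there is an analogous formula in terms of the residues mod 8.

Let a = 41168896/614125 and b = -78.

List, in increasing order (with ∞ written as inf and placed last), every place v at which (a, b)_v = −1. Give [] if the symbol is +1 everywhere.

Mod squares: a ≡ 1615, b ≡ -78. Check v ∈ {∞, 2, 3, 5, 13, 17, 19, 23}.
v=∞: 1615 > 0 and -78 < 0  ⇒  (a,b)_∞ = +1.
v=19: a=19^1·(≡17), b=19^0·(≡17) mod 19; (17|19)=+1, (17|19)=+1; (−1)^{1·0·9}·(+1)^0·(+1)^1 = +1.
v=3: a=3^0·(≡1), b=3^1·(≡1) mod 3; (1|3)=+1, (1|3)=+1; (−1)^{0·1·1}·(+1)^1·(+1)^0 = +1.
v=13: a=13^0·(≡3), b=13^1·(≡7) mod 13; (3|13)=+1, (7|13)=-1; (−1)^{0·1·6}·(+1)^1·(-1)^0 = +1.
v=2: v_2(a)=12, v_2(b)=1; units ≡ 7, 1 (mod 8); ε·ε+αω+βω = 1·0+12·0+1·0 ≡ 0  ⇒  (a,b)_2 = +1.
v=5: a=5^-3·(≡2), b=5^0·(≡2) mod 5; (2|5)=-1, (2|5)=-1; (−1)^{-3·0·2}·(-1)^0·(-1)^-3 = -1.
v=17: a=17^-3·(≡5), b=17^0·(≡7) mod 17; (5|17)=-1, (7|17)=-1; (−1)^{-3·0·8}·(-1)^0·(-1)^-3 = -1.
v=23: a=23^2·(≡19), b=23^0·(≡14) mod 23; (19|23)=-1, (14|23)=-1; (−1)^{2·0·11}·(-1)^0·(-1)^2 = +1.
(1615, -78 / ℚ) ramifies at {5, 17}: a division algebra.

[5, 17]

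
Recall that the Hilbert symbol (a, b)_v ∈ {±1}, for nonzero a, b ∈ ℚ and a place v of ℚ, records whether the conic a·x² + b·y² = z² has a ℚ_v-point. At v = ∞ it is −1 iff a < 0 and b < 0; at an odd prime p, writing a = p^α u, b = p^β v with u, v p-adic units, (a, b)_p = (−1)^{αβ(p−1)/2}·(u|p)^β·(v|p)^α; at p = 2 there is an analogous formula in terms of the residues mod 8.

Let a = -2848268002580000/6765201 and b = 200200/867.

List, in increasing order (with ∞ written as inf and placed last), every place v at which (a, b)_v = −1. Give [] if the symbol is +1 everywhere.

(a, b) ≡ (-2, 6006) mod (ℚ^×)²; places V = {2, 3, 5, 7, 11, 13, 17, 29, ∞}.
(a,b)_17: α=-4, u≡4; β=-2, v≡14 (mod 17); (4|17)=+1, (14|17)=-1; sign (−1)^0·+1^-2·-1^-4 = +1.
(a,b)_3: α=-4, u≡1; β=-1, v≡1 (mod 3); (1|3)=+1, (1|3)=+1; sign (−1)^0·+1^-1·+1^-4 = +1.
(a,b)_13: α=4, u≡11; β=1, v≡11 (mod 13); (11|13)=-1, (11|13)=-1; sign (−1)^0·-1^1·-1^4 = -1.
(a,b)_5: α=4, u≡2; β=2, v≡4 (mod 5); (2|5)=-1, (4|5)=+1; sign (−1)^0·-1^2·+1^4 = +1.
(a,b)_∞: sgn(-2)=−, sgn(6006)=+, so +1.
(a,b)_2: α=5, β=3; u≡7, v≡3 (mod 8); ε(u)ε(v)=1·1, αω(v)=5·1, βω(u)=3·0; sum ≡ 0  ⇒  +1.
(a,b)_11: α=2, u≡1; β=1, v≡8 (mod 11); (1|11)=+1, (8|11)=-1; sign (−1)^0·+1^1·-1^2 = +1.
(a,b)_29: α=2, u≡19; β=0, v≡15 (mod 29); (19|29)=-1, (15|29)=-1; sign (−1)^0·-1^0·-1^2 = +1.
(a,b)_7: α=2, u≡6; β=1, v≡2 (mod 7); (6|7)=-1, (2|7)=+1; sign (−1)^0·-1^1·+1^2 = -1.
|Ram(-2, 6006)| = 2, even; anisotropic at {7, 13}.

[7, 13]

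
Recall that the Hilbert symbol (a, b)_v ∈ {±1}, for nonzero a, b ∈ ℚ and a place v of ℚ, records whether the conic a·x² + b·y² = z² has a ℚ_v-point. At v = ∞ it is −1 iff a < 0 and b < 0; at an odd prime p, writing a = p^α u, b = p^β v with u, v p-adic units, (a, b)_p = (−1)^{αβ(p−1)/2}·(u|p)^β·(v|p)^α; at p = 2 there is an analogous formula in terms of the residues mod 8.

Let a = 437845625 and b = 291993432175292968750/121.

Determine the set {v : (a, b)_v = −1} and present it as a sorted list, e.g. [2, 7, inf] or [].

(a, b) ≡ (17, 34510) mod (ℚ^×)²; places V = {2, 5, 7, 11, 17, 29, ∞}.
(a,b)_7: α=2, u≡6; β=3, v≡1 (mod 7); (6|7)=-1, (1|7)=+1; sign (−1)^0·-1^3·+1^2 = -1.
(a,b)_29: α=2, u≡17; β=5, v≡28 (mod 29); (17|29)=-1, (28|29)=+1; sign (−1)^0·-1^5·+1^2 = -1.
(a,b)_17: α=1, u≡13; β=1, v≡10 (mod 17); (13|17)=+1, (10|17)=-1; sign (−1)^0·+1^1·-1^1 = -1.
(a,b)_5: α=4, u≡3; β=13, v≡3 (mod 5); (3|5)=-1, (3|5)=-1; sign (−1)^0·-1^13·-1^4 = -1.
(a,b)_11: α=0, u≡8; β=-2, v≡3 (mod 11); (8|11)=-1, (3|11)=+1; sign (−1)^0·-1^-2·+1^0 = +1.
(a,b)_2: α=0, β=1; u≡1, v≡7 (mod 8); ε(u)ε(v)=0·1, αω(v)=0·0, βω(u)=1·0; sum ≡ 0  ⇒  +1.
(a,b)_∞: sgn(17)=+, sgn(34510)=+, so +1.
(17, 34510 / ℚ) ramifies at {5, 7, 17, 29}: a division algebra.

[5, 7, 17, 29]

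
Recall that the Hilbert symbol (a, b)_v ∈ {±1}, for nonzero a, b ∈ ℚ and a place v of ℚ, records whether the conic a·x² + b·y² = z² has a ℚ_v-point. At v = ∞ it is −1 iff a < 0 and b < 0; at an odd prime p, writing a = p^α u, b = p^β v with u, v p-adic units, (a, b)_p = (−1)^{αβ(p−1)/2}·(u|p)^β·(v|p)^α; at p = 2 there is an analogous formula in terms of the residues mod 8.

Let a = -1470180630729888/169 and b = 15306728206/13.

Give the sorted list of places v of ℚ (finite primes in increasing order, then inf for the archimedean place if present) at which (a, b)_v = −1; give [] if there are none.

Mod squares: a ≡ -189658, b ≡ 3108742. Check v ∈ {∞, 2, 3, 7, 11, 13, 19, 23, 29, 31}.
v=11: a=11^2·(≡5), b=11^2·(≡8) mod 11; (5|11)=+1, (8|11)=-1; (−1)^{2·2·5}·(+1)^2·(-1)^2 = +1.
v=∞: -189658 < 0 and 3108742 > 0  ⇒  (a,b)_∞ = +1.
v=31: a=31^1·(≡14), b=31^1·(≡19) mod 31; (14|31)=+1, (19|31)=+1; (−1)^{1·1·15}·(+1)^1·(+1)^1 = -1.
v=29: a=29^2·(≡14), b=29^1·(≡18) mod 29; (14|29)=-1, (18|29)=-1; (−1)^{2·1·14}·(-1)^1·(-1)^2 = -1.
v=2: v_2(a)=5, v_2(b)=1; units ≡ 3, 3 (mod 8); ε·ε+αω+βω = 1·1+5·1+1·1 ≡ 1  ⇒  (a,b)_2 = -1.
v=3: a=3^2·(≡2), b=3^0·(≡1) mod 3; (2|3)=-1, (1|3)=+1; (−1)^{2·0·1}·(-1)^0·(+1)^2 = +1.
v=7: a=7^1·(≡5), b=7^1·(≡5) mod 7; (5|7)=-1, (5|7)=-1; (−1)^{1·1·3}·(-1)^1·(-1)^1 = -1.
v=19: a=19^1·(≡14), b=19^1·(≡9) mod 19; (14|19)=-1, (9|19)=+1; (−1)^{1·1·9}·(-1)^1·(+1)^1 = +1.
v=23: a=23^3·(≡11), b=23^2·(≡12) mod 23; (11|23)=-1, (12|23)=+1; (−1)^{3·2·11}·(-1)^2·(+1)^3 = +1.
v=13: a=13^-2·(≡1), b=13^-1·(≡3) mod 13; (1|13)=+1, (3|13)=+1; (−1)^{-2·-1·6}·(+1)^-1·(+1)^-2 = +1.
|Ram(-189658, 3108742)| = 4, even; anisotropic at {2, 7, 29, 31}.

[2, 7, 29, 31]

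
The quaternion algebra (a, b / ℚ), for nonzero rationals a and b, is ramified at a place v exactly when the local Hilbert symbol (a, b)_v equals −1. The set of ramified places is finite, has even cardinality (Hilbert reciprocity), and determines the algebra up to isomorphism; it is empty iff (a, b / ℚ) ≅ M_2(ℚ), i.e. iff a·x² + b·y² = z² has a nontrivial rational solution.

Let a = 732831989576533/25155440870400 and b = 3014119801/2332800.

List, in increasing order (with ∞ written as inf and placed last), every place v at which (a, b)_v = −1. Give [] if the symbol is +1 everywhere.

Mod squares: a ≡ 253, b ≡ 2. Check v ∈ {∞, 2, 3, 5, 7, 11, 23, 31, 43}.
v=43: a=43^-2·(≡4), b=43^0·(≡2) mod 43; (4|43)=+1, (2|43)=-1; (−1)^{-2·0·21}·(+1)^0·(-1)^-2 = +1.
v=23: a=23^3·(≡7), b=23^2·(≡1) mod 23; (7|23)=-1, (1|23)=+1; (−1)^{3·2·11}·(-1)^2·(+1)^3 = +1.
v=∞: 253 > 0 and 2 > 0  ⇒  (a,b)_∞ = +1.
v=7: a=7^2·(≡4), b=7^2·(≡2) mod 7; (4|7)=+1, (2|7)=+1; (−1)^{2·2·3}·(+1)^2·(+1)^2 = +1.
v=2: v_2(a)=-10, v_2(b)=-7; units ≡ 5, 1 (mod 8); ε·ε+αω+βω = 0·0+-10·0+-7·1 ≡ 1  ⇒  (a,b)_2 = -1.
v=11: a=11^3·(≡5), b=11^2·(≡8) mod 11; (5|11)=+1, (8|11)=-1; (−1)^{3·2·5}·(+1)^2·(-1)^3 = -1.
v=31: a=31^4·(≡18), b=31^2·(≡9) mod 31; (18|31)=+1, (9|31)=+1; (−1)^{4·2·15}·(+1)^2·(+1)^4 = +1.
v=3: a=3^-12·(≡1), b=3^-6·(≡2) mod 3; (1|3)=+1, (2|3)=-1; (−1)^{-12·-6·1}·(+1)^-6·(-1)^-12 = +1.
v=5: a=5^-2·(≡3), b=5^-2·(≡3) mod 5; (3|5)=-1, (3|5)=-1; (−1)^{-2·-2·2}·(-1)^-2·(-1)^-2 = +1.
Ram(253, 2) = {2, 11}; no ℚ_2-point on the conic.

[2, 11]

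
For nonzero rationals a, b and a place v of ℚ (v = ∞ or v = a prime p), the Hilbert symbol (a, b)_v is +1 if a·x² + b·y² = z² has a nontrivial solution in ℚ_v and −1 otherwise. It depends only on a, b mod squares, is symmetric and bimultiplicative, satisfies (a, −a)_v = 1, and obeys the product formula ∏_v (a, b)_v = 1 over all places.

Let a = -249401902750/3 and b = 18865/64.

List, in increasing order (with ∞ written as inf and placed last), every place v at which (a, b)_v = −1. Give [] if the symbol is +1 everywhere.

Mod squares: a ≡ -2730, b ≡ 385. Check v ∈ {∞, 2, 3, 5, 7, 11, 13, 43}.
v=7: a=7^3·(≡1), b=7^3·(≡6) mod 7; (1|7)=+1, (6|7)=-1; (−1)^{3·3·3}·(+1)^3·(-1)^3 = +1.
v=∞: -2730 < 0 and 385 > 0  ⇒  (a,b)_∞ = +1.
v=3: a=3^-1·(≡2), b=3^0·(≡1) mod 3; (2|3)=-1, (1|3)=+1; (−1)^{-1·0·1}·(-1)^0·(+1)^-1 = +1.
v=2: v_2(a)=1, v_2(b)=-6; units ≡ 3, 1 (mod 8); ε·ε+αω+βω = 1·0+1·0+-6·1 ≡ 0  ⇒  (a,b)_2 = +1.
v=5: a=5^3·(≡1), b=5^1·(≡2) mod 5; (1|5)=+1, (2|5)=-1; (−1)^{3·1·2}·(+1)^1·(-1)^3 = -1.
v=11: a=11^2·(≡4), b=11^1·(≡6) mod 11; (4|11)=+1, (6|11)=-1; (−1)^{2·1·5}·(+1)^1·(-1)^2 = +1.
v=43: a=43^2·(≡5), b=43^0·(≡24) mod 43; (5|43)=-1, (24|43)=+1; (−1)^{2·0·21}·(-1)^0·(+1)^2 = +1.
v=13: a=13^1·(≡5), b=13^0·(≡11) mod 13; (5|13)=-1, (11|13)=-1; (−1)^{1·0·6}·(-1)^0·(-1)^1 = -1.
(-2730, 385 / ℚ) ramifies at {5, 13}: a division algebra.

[5, 13]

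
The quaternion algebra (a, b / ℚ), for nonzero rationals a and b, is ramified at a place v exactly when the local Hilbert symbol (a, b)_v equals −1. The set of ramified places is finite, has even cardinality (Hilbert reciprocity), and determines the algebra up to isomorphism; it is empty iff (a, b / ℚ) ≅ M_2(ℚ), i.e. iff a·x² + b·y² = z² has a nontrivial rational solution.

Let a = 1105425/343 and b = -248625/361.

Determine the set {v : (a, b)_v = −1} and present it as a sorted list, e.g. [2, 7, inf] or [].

[2, 13]

(a, b) ≡ (119, -1105) mod (ℚ^×)²; places V = {2, 3, 5, 7, 13, 17, 19, ∞}.
(a,b)_5: α=2, u≡4; β=3, v≡1 (mod 5); (4|5)=+1, (1|5)=+1; sign (−1)^0·+1^3·+1^2 = +1.
(a,b)_2: α=0, β=0; u≡7, v≡7 (mod 8); ε(u)ε(v)=1·1, αω(v)=0·0, βω(u)=0·0; sum ≡ 1  ⇒  -1.
(a,b)_3: α=2, u≡2; β=2, v≡2 (mod 3); (2|3)=-1, (2|3)=-1; sign (−1)^0·-1^2·-1^2 = +1.
(a,b)_∞: sgn(119)=+, sgn(-1105)=−, so +1.
(a,b)_19: α=0, u≡5; β=-2, v≡9 (mod 19); (5|19)=+1, (9|19)=+1; sign (−1)^0·+1^-2·+1^0 = +1.
(a,b)_17: α=3, u≡7; β=1, v≡3 (mod 17); (7|17)=-1, (3|17)=-1; sign (−1)^0·-1^1·-1^3 = +1.
(a,b)_13: α=0, u≡7; β=1, v≡5 (mod 13); (7|13)=-1, (5|13)=-1; sign (−1)^0·-1^1·-1^0 = -1.
(a,b)_7: α=-3, u≡6; β=0, v≡2 (mod 7); (6|7)=-1, (2|7)=+1; sign (−1)^0·-1^0·+1^-3 = +1.
(119, -1105 / ℚ) ramifies at {2, 13}: a division algebra.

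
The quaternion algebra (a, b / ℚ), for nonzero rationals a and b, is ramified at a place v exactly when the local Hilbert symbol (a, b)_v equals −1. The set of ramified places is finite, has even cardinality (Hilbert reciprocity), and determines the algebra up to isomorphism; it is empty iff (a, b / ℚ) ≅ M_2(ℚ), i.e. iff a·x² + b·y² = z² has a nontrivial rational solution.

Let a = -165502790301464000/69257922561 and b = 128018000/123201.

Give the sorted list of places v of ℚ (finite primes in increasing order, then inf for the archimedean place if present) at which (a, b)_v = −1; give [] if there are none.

[5, 23]

(a, b) ≡ (-39215, 5) mod (ℚ^×)²; places V = {2, 3, 5, 7, 11, 13, 19, 23, 29, 31, ∞}.
(a,b)_19: α=-4, u≡17; β=0, v≡17 (mod 19); (17|19)=+1, (17|19)=+1; sign (−1)^0·+1^0·+1^-4 = +1.
(a,b)_7: α=2, u≡5; β=0, v≡5 (mod 7); (5|7)=-1, (5|7)=-1; sign (−1)^0·-1^0·-1^2 = +1.
(a,b)_3: α=-12, u≡1; β=-6, v≡2 (mod 3); (1|3)=+1, (2|3)=-1; sign (−1)^0·+1^-6·-1^-12 = +1.
(a,b)_11: α=3, u≡6; β=2, v≡9 (mod 11); (6|11)=-1, (9|11)=+1; sign (−1)^0·-1^2·+1^3 = +1.
(a,b)_31: α=1, u≡6; β=0, v≡4 (mod 31); (6|31)=-1, (4|31)=+1; sign (−1)^0·-1^0·+1^1 = +1.
(a,b)_2: α=6, β=4; u≡1, v≡5 (mod 8); ε(u)ε(v)=0·0, αω(v)=6·1, βω(u)=4·0; sum ≡ 0  ⇒  +1.
(a,b)_∞: sgn(-39215)=−, sgn(5)=+, so +1.
(a,b)_23: α=3, u≡21; β=2, v≡19 (mod 23); (21|23)=-1, (19|23)=-1; sign (−1)^0·-1^2·-1^3 = -1.
(a,b)_29: α=2, u≡9; β=0, v≡9 (mod 29); (9|29)=+1, (9|29)=+1; sign (−1)^0·+1^0·+1^2 = +1.
(a,b)_5: α=3, u≡3; β=3, v≡4 (mod 5); (3|5)=-1, (4|5)=+1; sign (−1)^0·-1^3·+1^3 = -1.
(a,b)_13: α=0, u≡2; β=-2, v≡6 (mod 13); (2|13)=-1, (6|13)=-1; sign (−1)^0·-1^-2·-1^0 = +1.
|Ram(-39215, 5)| = 2, even; anisotropic at {5, 23}.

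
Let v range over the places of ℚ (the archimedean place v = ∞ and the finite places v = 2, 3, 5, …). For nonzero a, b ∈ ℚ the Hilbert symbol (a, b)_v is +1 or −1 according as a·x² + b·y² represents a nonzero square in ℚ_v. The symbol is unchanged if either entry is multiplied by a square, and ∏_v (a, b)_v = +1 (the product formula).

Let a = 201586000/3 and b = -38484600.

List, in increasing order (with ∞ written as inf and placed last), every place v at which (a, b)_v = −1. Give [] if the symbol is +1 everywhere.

Mod squares: a ≡ 255, b ≡ -7854. Check v ∈ {∞, 2, 3, 5, 7, 11, 17}.
v=5: a=5^3·(≡1), b=5^2·(≡1) mod 5; (1|5)=+1, (1|5)=+1; (−1)^{3·2·2}·(+1)^2·(+1)^3 = +1.
v=7: a=7^2·(≡3), b=7^3·(≡3) mod 7; (3|7)=-1, (3|7)=-1; (−1)^{2·3·3}·(-1)^3·(-1)^2 = -1.
v=2: v_2(a)=4, v_2(b)=3; units ≡ 7, 1 (mod 8); ε·ε+αω+βω = 1·0+4·0+3·0 ≡ 0  ⇒  (a,b)_2 = +1.
v=∞: 255 > 0 and -7854 < 0  ⇒  (a,b)_∞ = +1.
v=11: a=11^2·(≡2), b=11^1·(≡5) mod 11; (2|11)=-1, (5|11)=+1; (−1)^{2·1·5}·(-1)^1·(+1)^2 = -1.
v=17: a=17^1·(≡8), b=17^1·(≡5) mod 17; (8|17)=+1, (5|17)=-1; (−1)^{1·1·8}·(+1)^1·(-1)^1 = -1.
v=3: a=3^-1·(≡1), b=3^1·(≡1) mod 3; (1|3)=+1, (1|3)=+1; (−1)^{-1·1·1}·(+1)^1·(+1)^-1 = -1.
(255, -7854 / ℚ) ramifies at {3, 7, 11, 17}: a division algebra.

[3, 7, 11, 17]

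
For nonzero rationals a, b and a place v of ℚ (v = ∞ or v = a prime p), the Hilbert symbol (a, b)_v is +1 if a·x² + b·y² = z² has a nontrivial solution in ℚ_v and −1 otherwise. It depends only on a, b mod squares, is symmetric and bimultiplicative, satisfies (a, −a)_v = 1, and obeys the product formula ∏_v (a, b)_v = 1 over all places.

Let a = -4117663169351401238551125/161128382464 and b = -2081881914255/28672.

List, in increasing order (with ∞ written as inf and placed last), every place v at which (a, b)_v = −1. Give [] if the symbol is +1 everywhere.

Mod squares: a ≡ -5, b ≡ -977585. Check v ∈ {∞, 2, 3, 5, 7, 11, 13, 17, 31, 53}.
v=53: a=53^2·(≡3), b=53^1·(≡47) mod 53; (3|53)=-1, (47|53)=+1; (−1)^{2·1·26}·(-1)^1·(+1)^2 = -1.
v=31: a=31^2·(≡26), b=31^1·(≡23) mod 31; (26|31)=-1, (23|31)=-1; (−1)^{2·1·15}·(-1)^1·(-1)^2 = -1.
v=∞: -5 < 0 and -977585 < 0  ⇒  (a,b)_∞ = -1.
v=11: a=11^4·(≡10), b=11^2·(≡2) mod 11; (10|11)=-1, (2|11)=-1; (−1)^{4·2·5}·(-1)^2·(-1)^4 = +1.
v=3: a=3^10·(≡1), b=3^6·(≡1) mod 3; (1|3)=+1, (1|3)=+1; (−1)^{10·6·1}·(+1)^6·(+1)^10 = +1.
v=5: a=5^3·(≡4), b=5^1·(≡2) mod 5; (4|5)=+1, (2|5)=-1; (−1)^{3·1·2}·(+1)^1·(-1)^3 = -1.
v=13: a=13^2·(≡5), b=13^2·(≡6) mod 13; (5|13)=-1, (6|13)=-1; (−1)^{2·2·6}·(-1)^2·(-1)^2 = +1.
v=2: v_2(a)=-26, v_2(b)=-12; units ≡ 3, 7 (mod 8); ε·ε+αω+βω = 1·1+-26·0+-12·1 ≡ 1  ⇒  (a,b)_2 = -1.
v=7: a=7^-4·(≡1), b=7^-1·(≡4) mod 7; (1|7)=+1, (4|7)=+1; (−1)^{-4·-1·3}·(+1)^-1·(+1)^-4 = +1.
v=17: a=17^4·(≡7), b=17^1·(≡12) mod 17; (7|17)=-1, (12|17)=-1; (−1)^{4·1·8}·(-1)^1·(-1)^4 = -1.
Ram(-5, -977585) = {2, 5, 17, 31, 53, ∞}; no ℚ_2-point on the conic.

[2, 5, 17, 31, 53, inf]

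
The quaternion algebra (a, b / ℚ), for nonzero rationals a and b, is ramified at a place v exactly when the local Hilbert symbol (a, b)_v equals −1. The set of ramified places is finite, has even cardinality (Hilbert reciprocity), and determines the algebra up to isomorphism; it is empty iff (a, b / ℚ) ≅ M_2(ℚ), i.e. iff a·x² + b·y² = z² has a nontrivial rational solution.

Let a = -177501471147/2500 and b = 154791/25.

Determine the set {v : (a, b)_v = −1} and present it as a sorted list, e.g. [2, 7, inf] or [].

[]

Mod squares: a ≡ -3, b ≡ 39. Check v ∈ {∞, 2, 3, 5, 7, 11, 13}.
v=∞: -3 < 0 and 39 > 0  ⇒  (a,b)_∞ = +1.
v=7: a=7^2·(≡4), b=7^2·(≡4) mod 7; (4|7)=+1, (4|7)=+1; (−1)^{2·2·3}·(+1)^2·(+1)^2 = +1.
v=11: a=11^2·(≡2), b=11^0·(≡7) mod 11; (2|11)=-1, (7|11)=-1; (−1)^{2·0·5}·(-1)^0·(-1)^2 = +1.
v=2: v_2(a)=-2, v_2(b)=0; units ≡ 5, 7 (mod 8); ε·ε+αω+βω = 0·1+-2·0+0·1 ≡ 0  ⇒  (a,b)_2 = +1.
v=5: a=5^-4·(≡2), b=5^-2·(≡1) mod 5; (2|5)=-1, (1|5)=+1; (−1)^{-4·-2·2}·(-1)^-2·(+1)^-4 = +1.
v=13: a=13^2·(≡1), b=13^1·(≡1) mod 13; (1|13)=+1, (1|13)=+1; (−1)^{2·1·6}·(+1)^1·(+1)^2 = +1.
v=3: a=3^11·(≡2), b=3^5·(≡1) mod 3; (2|3)=-1, (1|3)=+1; (−1)^{11·5·1}·(-1)^5·(+1)^11 = +1.
Ram(a, b) = ∅: the form -3·x² + 39·y² − z² is isotropic over every ℚ_v, so by Hasse–Minkowski it is isotropic over ℚ.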